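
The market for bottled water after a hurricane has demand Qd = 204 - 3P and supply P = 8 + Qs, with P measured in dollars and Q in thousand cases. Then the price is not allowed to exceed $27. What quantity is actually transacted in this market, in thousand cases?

19

Rearranging supply gives Qs = P - 8. Setting quantity demanded equal to quantity supplied, 204 - 3P = P - 8, gives P* = 53 and Q* = 45.
Since 27 < 53, the ceiling is binding.
At P = 27: Qd = 204 - 3·27 = 123 and Qs = 27 - 8 = 19.
The quantity actually transacted is the short side, supply: 19.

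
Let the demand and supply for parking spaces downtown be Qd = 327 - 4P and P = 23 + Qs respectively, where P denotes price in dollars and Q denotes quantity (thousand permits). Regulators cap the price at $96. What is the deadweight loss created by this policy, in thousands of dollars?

Rearranging supply gives Qs = P - 23. Setting quantity demanded equal to quantity supplied, 327 - 4P = P - 23, gives P* = 70 and Q* = 47.
Since 96 is above P* = 70, the ceiling does not bind and the free-market outcome prevails.
Since the control does not bind, no trades are prevented and deadweight loss is zero.

0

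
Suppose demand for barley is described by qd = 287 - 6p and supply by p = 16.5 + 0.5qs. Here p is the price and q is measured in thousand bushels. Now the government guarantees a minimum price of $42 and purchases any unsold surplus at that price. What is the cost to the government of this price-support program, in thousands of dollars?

Rearranging supply gives qs = 2p - 33. In a free market, 287 - 6p = 2p - 33 gives the equilibrium p* = 40, q* = 47.
Since 42 > 40, the floor is binding.
At p = 42: qd = 287 - 6·42 = 35 and qs = 2·42 - 33 = 51.
Surplus = qs - qd = 16.
Government expenditure = surplus × support price = 16 × 42 = 672.

672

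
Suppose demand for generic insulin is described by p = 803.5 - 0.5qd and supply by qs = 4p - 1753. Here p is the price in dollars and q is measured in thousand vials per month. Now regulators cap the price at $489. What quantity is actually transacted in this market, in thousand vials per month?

203

Rearranging demand gives qd = 1607 - 2p. Without the control the market clears where 1607 - 2p = 4p - 1753, i.e. p* = 560 and q* = 487.
Because the ceiling (489) lies below the market-clearing price, it is binding.
At p = 489: qd = 1607 - 2·489 = 629 and qs = 4·489 - 1753 = 203.
The quantity actually transacted is the short side, supply: 203.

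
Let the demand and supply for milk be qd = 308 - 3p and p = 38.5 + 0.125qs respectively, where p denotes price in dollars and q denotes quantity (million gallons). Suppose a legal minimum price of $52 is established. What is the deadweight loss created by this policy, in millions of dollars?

Rearranging supply gives qs = 8p - 308. Without the control the market clears where 308 - 3p = 8p - 308, i.e. p* = 56 and q* = 140.
Since 52 is below p* = 56, the floor does not bind and the free-market outcome prevails.
Since the control does not bind, no trades are prevented and deadweight loss is zero.

0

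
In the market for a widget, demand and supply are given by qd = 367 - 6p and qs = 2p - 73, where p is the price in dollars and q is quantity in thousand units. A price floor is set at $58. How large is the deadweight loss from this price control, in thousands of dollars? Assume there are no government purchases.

Equilibrium: 367 - 6p = 2p - 73, so 440 = 8p and p* = 55, q* = 37.
Because the floor (58) lies above the market-clearing price, it is binding.
At p = 58: qd = 367 - 6·58 = 19 and qs = 2·58 - 73 = 43.
Quantity traded falls to 19. At q = 19 the demand price is (367 - 19)/6 = 58 and the supply price is (73 + 19)/2 = 46.
Deadweight loss = ½ · (58 - 46) · (37 - 19) = ½ · 12 · 18 = 108.

108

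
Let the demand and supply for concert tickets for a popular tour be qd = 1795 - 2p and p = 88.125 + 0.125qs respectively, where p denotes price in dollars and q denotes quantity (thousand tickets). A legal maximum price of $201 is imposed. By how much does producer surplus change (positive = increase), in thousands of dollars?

-53851

Rearranging supply gives qs = 8p - 705. In a free market, 1795 - 2p = 8p - 705 gives the equilibrium p* = 250, q* = 1295.
Because the ceiling (201) lies below the market-clearing price, it is binding.
At p = 201: qd = 1795 - 2·201 = 1393 and qs = 8·201 - 705 = 903.
Producer surplus without the control is ½ · (250 - 88.125) · 1295 = 104814.0625.
With the ceiling, producers sell 903 units at 201, so PS = ½ · (201 - 88.125) · 903 = 50963.0625.
Change in producer surplus = 50963.0625 - 104814.0625 = -53851.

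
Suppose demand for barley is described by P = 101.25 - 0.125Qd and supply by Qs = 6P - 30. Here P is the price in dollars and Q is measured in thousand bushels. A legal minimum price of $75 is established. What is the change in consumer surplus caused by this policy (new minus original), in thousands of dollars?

-4050

Rearranging demand gives Qd = 810 - 8P. Without the control the market clears where 810 - 8P = 6P - 30, i.e. P* = 60 and Q* = 330.
Since 75 > 60, the floor is binding.
At P = 75: Qd = 810 - 8·75 = 210 and Qs = 6·75 - 30 = 420.
Consumer surplus without the control is ½ · (101.25 - 60) · 330 = 6806.25.
With the floor, consumers buy 210 units at 75, so CS = ½ · (101.25 - 75) · 210 = 2756.25.
Change in consumer surplus = 2756.25 - 6806.25 = -4050.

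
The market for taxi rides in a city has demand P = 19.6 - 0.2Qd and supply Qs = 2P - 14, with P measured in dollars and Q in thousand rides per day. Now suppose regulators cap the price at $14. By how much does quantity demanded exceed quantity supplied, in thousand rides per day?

Rearranging demand gives Qd = 98 - 5P. Without the control the market clears where 98 - 5P = 2P - 14, i.e. P* = 16 and Q* = 18.
The ceiling of 14 is below the equilibrium price 16, so it binds.
At P = 14: Qd = 98 - 5·14 = 28 and Qs = 2·14 - 14 = 14.
Shortage = Qd - Qs = 28 - 14 = 14.

14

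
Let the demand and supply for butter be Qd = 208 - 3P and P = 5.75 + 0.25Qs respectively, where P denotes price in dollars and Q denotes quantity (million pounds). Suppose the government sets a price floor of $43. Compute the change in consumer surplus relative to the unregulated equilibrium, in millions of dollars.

-940

Rearranging supply gives Qs = 4P - 23. Equilibrium: 208 - 3P = 4P - 23, so 231 = 7P and P* = 33, Q* = 109.
The floor of 43 is above the equilibrium price 33, so it binds.
At P = 43: Qd = 208 - 3·43 = 79 and Qs = 4·43 - 23 = 149.
Consumer surplus without the control is ½ · (208/3 - 33) · 109 = 11881/6.
With the floor, consumers buy 79 units at 43, so CS = ½ · (208/3 - 43) · 79 = 6241/6.
Change in consumer surplus = 6241/6 - 11881/6 = -940.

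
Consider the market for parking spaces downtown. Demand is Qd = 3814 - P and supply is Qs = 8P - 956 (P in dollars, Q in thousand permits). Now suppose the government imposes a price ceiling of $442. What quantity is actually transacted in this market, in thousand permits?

2580

Without the control the market clears where 3814 - P = 8P - 956, i.e. P* = 530 and Q* = 3284.
The ceiling of 442 is below the equilibrium price 530, so it binds.
At P = 442: Qd = 3814 - 442 = 3372 and Qs = 8·442 - 956 = 2580.
The quantity actually transacted is the short side, supply: 2580.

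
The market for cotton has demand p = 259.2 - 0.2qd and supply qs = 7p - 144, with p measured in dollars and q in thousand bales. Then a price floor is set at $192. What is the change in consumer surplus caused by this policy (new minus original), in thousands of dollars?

-37152

Rearranging demand gives qd = 1296 - 5p. Without the control the market clears where 1296 - 5p = 7p - 144, i.e. p* = 120 and q* = 696.
Because the floor (192) lies above the market-clearing price, it is binding.
At p = 192: qd = 1296 - 5·192 = 336 and qs = 7·192 - 144 = 1200.
Consumer surplus without the control is ½ · (259.2 - 120) · 696 = 48441.6.
With the floor, consumers buy 336 units at 192, so CS = ½ · (259.2 - 192) · 336 = 11289.6.
Change in consumer surplus = 11289.6 - 48441.6 = -37152.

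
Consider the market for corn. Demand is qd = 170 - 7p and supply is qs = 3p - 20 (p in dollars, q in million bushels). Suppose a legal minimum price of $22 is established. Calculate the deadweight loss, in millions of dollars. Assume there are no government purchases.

105

Without the control the market clears where 170 - 7p = 3p - 20, i.e. p* = 19 and q* = 37.
Since 22 > 19, the floor is binding.
At p = 22: qd = 170 - 7·22 = 16 and qs = 3·22 - 20 = 46.
Quantity traded falls to 16. At q = 16 the demand price is (170 - 16)/7 = 22 and the supply price is (20 + 16)/3 = 12.
Deadweight loss = ½ · (22 - 12) · (37 - 16) = ½ · 10 · 21 = 105.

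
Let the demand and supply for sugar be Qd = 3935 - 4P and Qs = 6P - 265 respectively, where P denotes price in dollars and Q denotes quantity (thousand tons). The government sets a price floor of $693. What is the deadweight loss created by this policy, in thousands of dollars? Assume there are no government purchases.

248430

Setting quantity demanded equal to quantity supplied, 3935 - 4P = 6P - 265, gives P* = 420 and Q* = 2255.
Since 693 > 420, the floor is binding.
At P = 693: Qd = 3935 - 4·693 = 1163 and Qs = 6·693 - 265 = 3893.
Quantity traded falls to 1163. At Q = 1163 the demand price is (3935 - 1163)/4 = 693 and the supply price is (265 + 1163)/6 = 238.
Deadweight loss = ½ · (693 - 238) · (2255 - 1163) = ½ · 455 · 1092 = 248430.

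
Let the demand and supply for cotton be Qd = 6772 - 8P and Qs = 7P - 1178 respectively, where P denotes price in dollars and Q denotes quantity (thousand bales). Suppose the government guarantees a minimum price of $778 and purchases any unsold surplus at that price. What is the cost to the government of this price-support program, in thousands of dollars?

2894160

Without the control the market clears where 6772 - 8P = 7P - 1178, i.e. P* = 530 and Q* = 2532.
Since 778 > 530, the floor is binding.
At P = 778: Qd = 6772 - 8·778 = 548 and Qs = 7·778 - 1178 = 4268.
Surplus = Qs - Qd = 3720.
Government expenditure = surplus × support price = 3720 × 778 = 2894160.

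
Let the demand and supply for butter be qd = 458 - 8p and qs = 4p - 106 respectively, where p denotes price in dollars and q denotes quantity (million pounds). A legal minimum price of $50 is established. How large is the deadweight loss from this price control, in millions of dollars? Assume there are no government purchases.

Equilibrium: 458 - 8p = 4p - 106, so 564 = 12p and p* = 47, q* = 82.
The floor of 50 is above the equilibrium price 47, so it binds.
At p = 50: qd = 458 - 8·50 = 58 and qs = 4·50 - 106 = 94.
Quantity traded falls to 58. At q = 58 the demand price is (458 - 58)/8 = 50 and the supply price is (106 + 58)/4 = 41.
Deadweight loss = ½ · (50 - 41) · (82 - 58) = ½ · 9 · 24 = 108.

108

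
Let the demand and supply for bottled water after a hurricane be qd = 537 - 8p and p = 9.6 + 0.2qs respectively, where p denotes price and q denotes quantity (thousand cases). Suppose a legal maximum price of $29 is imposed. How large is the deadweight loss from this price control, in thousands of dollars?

1040

Rearranging supply gives qs = 5p - 48. Setting quantity demanded equal to quantity supplied, 537 - 8p = 5p - 48, gives p* = 45 and q* = 177.
The ceiling of 29 is below the equilibrium price 45, so it binds.
At p = 29: qd = 537 - 8·29 = 305 and qs = 5·29 - 48 = 97.
Quantity traded falls to 97. At q = 97 the demand price is (537 - 97)/8 = 55 and the supply price is (48 + 97)/5 = 29.
Deadweight loss = ½ · (55 - 29) · (177 - 97) = ½ · 26 · 80 = 1040.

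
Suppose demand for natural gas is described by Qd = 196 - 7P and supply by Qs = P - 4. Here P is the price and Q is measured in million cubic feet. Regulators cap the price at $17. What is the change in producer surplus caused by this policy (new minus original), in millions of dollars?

-136

Equilibrium: 196 - 7P = P - 4, so 200 = 8P and P* = 25, Q* = 21.
Since 17 < 25, the ceiling is binding.
At P = 17: Qd = 196 - 7·17 = 77 and Qs = 17 - 4 = 13.
Producer surplus without the control is ½ · (25 - 4) · 21 = 220.5.
With the ceiling, producers sell 13 units at 17, so PS = ½ · (17 - 4) · 13 = 84.5.
Change in producer surplus = 84.5 - 220.5 = -136.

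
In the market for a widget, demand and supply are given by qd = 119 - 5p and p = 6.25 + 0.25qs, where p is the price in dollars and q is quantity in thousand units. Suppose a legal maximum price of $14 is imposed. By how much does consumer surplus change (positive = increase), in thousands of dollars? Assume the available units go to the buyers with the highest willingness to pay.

55.6

Rearranging supply gives qs = 4p - 25. In a free market, 119 - 5p = 4p - 25 gives the equilibrium p* = 16, q* = 39.
The ceiling of 14 is below the equilibrium price 16, so it binds.
At p = 14: qd = 119 - 5·14 = 49 and qs = 4·14 - 25 = 31.
Consumer surplus without the control is ½ · (23.8 - 16) · 39 = 152.1.
With the ceiling, 31 units are sold at 14 (assume they go to the highest-value buyers). The demand price at q = 31 is 17.6, so CS = ½ · [(23.8 - 14) + (17.6 - 14)] · 31 = 207.7.
Change in consumer surplus = 207.7 - 152.1 = 55.6.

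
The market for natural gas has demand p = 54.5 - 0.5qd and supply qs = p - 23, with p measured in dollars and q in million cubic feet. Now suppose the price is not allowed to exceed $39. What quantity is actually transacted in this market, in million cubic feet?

Rearranging demand gives qd = 109 - 2p. Without the control the market clears where 109 - 2p = p - 23, i.e. p* = 44 and q* = 21.
Because the ceiling (39) lies below the market-clearing price, it is binding.
At p = 39: qd = 109 - 2·39 = 31 and qs = 39 - 23 = 16.
The quantity actually transacted is the short side, supply: 16.

16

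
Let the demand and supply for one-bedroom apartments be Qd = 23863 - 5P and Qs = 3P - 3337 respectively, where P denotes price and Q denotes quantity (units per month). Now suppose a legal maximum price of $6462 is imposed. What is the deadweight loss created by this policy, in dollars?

0

Setting quantity demanded equal to quantity supplied, 23863 - 5P = 3P - 3337, gives P* = 3400 and Q* = 6863.
Since 6462 is above P* = 3400, the ceiling does not bind and the free-market outcome prevails.
Since the control does not bind, no trades are prevented and deadweight loss is zero.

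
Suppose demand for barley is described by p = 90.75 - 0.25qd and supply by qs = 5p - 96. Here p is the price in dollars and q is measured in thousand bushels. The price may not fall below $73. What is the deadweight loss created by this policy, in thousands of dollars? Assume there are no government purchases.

1742.4

Rearranging demand gives qd = 363 - 4p. Setting quantity demanded equal to quantity supplied, 363 - 4p = 5p - 96, gives p* = 51 and q* = 159.
Because the floor (73) lies above the market-clearing price, it is binding.
At p = 73: qd = 363 - 4·73 = 71 and qs = 5·73 - 96 = 269.
Quantity traded falls to 71. At q = 71 the demand price is (363 - 71)/4 = 73 and the supply price is (96 + 71)/5 = 33.4.
Deadweight loss = ½ · (73 - 33.4) · (159 - 71) = ½ · 39.6 · 88 = 1742.4.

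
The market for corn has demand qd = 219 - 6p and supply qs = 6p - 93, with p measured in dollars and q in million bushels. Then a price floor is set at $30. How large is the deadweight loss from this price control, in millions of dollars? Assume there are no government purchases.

In a free market, 219 - 6p = 6p - 93 gives the equilibrium p* = 26, q* = 63.
Since 30 > 26, the floor is binding.
At p = 30: qd = 219 - 6·30 = 39 and qs = 6·30 - 93 = 87.
Quantity traded falls to 39. At q = 39 the demand price is (219 - 39)/6 = 30 and the supply price is (93 + 39)/6 = 22.
Deadweight loss = ½ · (30 - 22) · (63 - 39) = ½ · 8 · 24 = 96.

96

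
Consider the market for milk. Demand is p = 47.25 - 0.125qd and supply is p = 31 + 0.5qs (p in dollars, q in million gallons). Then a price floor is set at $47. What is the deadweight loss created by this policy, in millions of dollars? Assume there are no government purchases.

180

Rearranging demand gives qd = 378 - 8p; rearranging supply gives qs = 2p - 62. Without the control the market clears where 378 - 8p = 2p - 62, i.e. p* = 44 and q* = 26.
Because the floor (47) lies above the market-clearing price, it is binding.
At p = 47: qd = 378 - 8·47 = 2 and qs = 2·47 - 62 = 32.
Quantity traded falls to 2. At q = 2 the demand price is (378 - 2)/8 = 47 and the supply price is (62 + 2)/2 = 32.
Deadweight loss = ½ · (47 - 32) · (26 - 2) = ½ · 15 · 24 = 180.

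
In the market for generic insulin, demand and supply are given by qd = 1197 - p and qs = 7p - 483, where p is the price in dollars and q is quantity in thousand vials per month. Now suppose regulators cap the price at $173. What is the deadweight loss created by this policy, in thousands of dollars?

38332

Equilibrium: 1197 - p = 7p - 483, so 1680 = 8p and p* = 210, q* = 987.
Since 173 < 210, the ceiling is binding.
At p = 173: qd = 1197 - 173 = 1024 and qs = 7·173 - 483 = 728.
Quantity traded falls to 728. At q = 728 the demand price is 1197 - 728 = 469 and the supply price is (483 + 728)/7 = 173.
Deadweight loss = ½ · (469 - 173) · (987 - 728) = ½ · 296 · 259 = 38332.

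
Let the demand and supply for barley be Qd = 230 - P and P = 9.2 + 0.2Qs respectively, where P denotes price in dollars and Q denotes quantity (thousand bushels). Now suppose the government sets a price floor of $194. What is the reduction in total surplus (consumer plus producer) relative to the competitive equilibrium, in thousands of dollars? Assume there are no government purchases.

Rearranging supply gives Qs = 5P - 46. In a free market, 230 - P = 5P - 46 gives the equilibrium P* = 46, Q* = 184.
Since 194 > 46, the floor is binding.
At P = 194: Qd = 230 - 194 = 36 and Qs = 5·194 - 46 = 924.
Quantity traded falls to 36. At Q = 36 the demand price is 230 - 36 = 194 and the supply price is (46 + 36)/5 = 16.4.
Deadweight loss = ½ · (194 - 16.4) · (184 - 36) = ½ · 177.6 · 148 = 13142.4.

13142.4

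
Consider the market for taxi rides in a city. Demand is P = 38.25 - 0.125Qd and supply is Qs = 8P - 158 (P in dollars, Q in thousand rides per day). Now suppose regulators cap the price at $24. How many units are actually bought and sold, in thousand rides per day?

Rearranging demand gives Qd = 306 - 8P. Setting quantity demanded equal to quantity supplied, 306 - 8P = 8P - 158, gives P* = 29 and Q* = 74.
The ceiling of 24 is below the equilibrium price 29, so it binds.
At P = 24: Qd = 306 - 8·24 = 114 and Qs = 8·24 - 158 = 34.
The quantity actually transacted is the short side, supply: 34.

34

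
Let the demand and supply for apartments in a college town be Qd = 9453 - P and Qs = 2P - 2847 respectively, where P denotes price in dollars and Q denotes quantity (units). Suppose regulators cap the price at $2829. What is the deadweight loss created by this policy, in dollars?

In a free market, 9453 - P = 2P - 2847 gives the equilibrium P* = 4100, Q* = 5353.
Because the ceiling (2829) lies below the market-clearing price, it is binding.
At P = 2829: Qd = 9453 - 2829 = 6624 and Qs = 2·2829 - 2847 = 2811.
Quantity traded falls to 2811. At Q = 2811 the demand price is 9453 - 2811 = 6642 and the supply price is (2847 + 2811)/2 = 2829.
Deadweight loss = ½ · (6642 - 2829) · (5353 - 2811) = ½ · 3813 · 2542 = 4846323.

4846323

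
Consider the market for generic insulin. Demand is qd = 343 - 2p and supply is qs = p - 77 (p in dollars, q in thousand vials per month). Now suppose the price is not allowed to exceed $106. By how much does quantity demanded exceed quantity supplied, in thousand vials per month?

102

Without the control the market clears where 343 - 2p = p - 77, i.e. p* = 140 and q* = 63.
The ceiling of 106 is below the equilibrium price 140, so it binds.
At p = 106: qd = 343 - 2·106 = 131 and qs = 106 - 77 = 29.
Shortage = qd - qs = 131 - 29 = 102.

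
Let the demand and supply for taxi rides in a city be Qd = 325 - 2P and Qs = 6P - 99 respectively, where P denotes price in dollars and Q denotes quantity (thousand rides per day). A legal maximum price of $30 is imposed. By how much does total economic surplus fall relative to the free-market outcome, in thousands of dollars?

Equilibrium: 325 - 2P = 6P - 99, so 424 = 8P and P* = 53, Q* = 219.
The ceiling of 30 is below the equilibrium price 53, so it binds.
At P = 30: Qd = 325 - 2·30 = 265 and Qs = 6·30 - 99 = 81.
Quantity traded falls to 81. At Q = 81 the demand price is (325 - 81)/2 = 122 and the supply price is (99 + 81)/6 = 30.
Deadweight loss = ½ · (122 - 30) · (219 - 81) = ½ · 92 · 138 = 6348.

6348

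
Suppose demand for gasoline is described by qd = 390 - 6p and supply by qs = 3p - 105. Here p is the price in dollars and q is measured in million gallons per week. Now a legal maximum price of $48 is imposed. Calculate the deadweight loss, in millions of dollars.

Setting quantity demanded equal to quantity supplied, 390 - 6p = 3p - 105, gives p* = 55 and q* = 60.
Because the ceiling (48) lies below the market-clearing price, it is binding.
At p = 48: qd = 390 - 6·48 = 102 and qs = 3·48 - 105 = 39.
Quantity traded falls to 39. At q = 39 the demand price is (390 - 39)/6 = 58.5 and the supply price is (105 + 39)/3 = 48.
Deadweight loss = ½ · (58.5 - 48) · (60 - 39) = ½ · 10.5 · 21 = 110.25.

110.25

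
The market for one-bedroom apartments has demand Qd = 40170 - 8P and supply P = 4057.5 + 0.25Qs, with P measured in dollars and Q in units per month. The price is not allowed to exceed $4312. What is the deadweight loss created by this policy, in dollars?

451632

Rearranging supply gives Qs = 4P - 16230. In a free market, 40170 - 8P = 4P - 16230 gives the equilibrium P* = 4700, Q* = 2570.
Because the ceiling (4312) lies below the market-clearing price, it is binding.
At P = 4312: Qd = 40170 - 8·4312 = 5674 and Qs = 4·4312 - 16230 = 1018.
Quantity traded falls to 1018. At Q = 1018 the demand price is (40170 - 1018)/8 = 4894 and the supply price is (16230 + 1018)/4 = 4312.
Deadweight loss = ½ · (4894 - 4312) · (2570 - 1018) = ½ · 582 · 1552 = 451632.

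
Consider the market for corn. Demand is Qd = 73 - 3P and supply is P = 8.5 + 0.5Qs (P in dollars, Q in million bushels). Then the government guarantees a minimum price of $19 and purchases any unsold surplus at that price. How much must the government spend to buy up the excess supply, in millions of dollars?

Rearranging supply gives Qs = 2P - 17. Equilibrium: 73 - 3P = 2P - 17, so 90 = 5P and P* = 18, Q* = 19.
Since 19 > 18, the floor is binding.
At P = 19: Qd = 73 - 3·19 = 16 and Qs = 2·19 - 17 = 21.
Surplus = Qs - Qd = 5.
Government expenditure = surplus × support price = 5 × 19 = 95.

95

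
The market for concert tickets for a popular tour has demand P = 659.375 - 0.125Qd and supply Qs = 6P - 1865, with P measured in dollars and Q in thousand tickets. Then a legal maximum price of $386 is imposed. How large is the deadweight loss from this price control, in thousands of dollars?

80724

Rearranging demand gives Qd = 5275 - 8P. Without the control the market clears where 5275 - 8P = 6P - 1865, i.e. P* = 510 and Q* = 1195.
Since 386 < 510, the ceiling is binding.
At P = 386: Qd = 5275 - 8·386 = 2187 and Qs = 6·386 - 1865 = 451.
Quantity traded falls to 451. At Q = 451 the demand price is (5275 - 451)/8 = 603 and the supply price is (1865 + 451)/6 = 386.
Deadweight loss = ½ · (603 - 386) · (1195 - 451) = ½ · 217 · 744 = 80724.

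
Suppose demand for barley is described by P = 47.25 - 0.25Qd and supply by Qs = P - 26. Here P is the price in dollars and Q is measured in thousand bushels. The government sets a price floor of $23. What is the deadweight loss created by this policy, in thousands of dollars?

0

Rearranging demand gives Qd = 189 - 4P. Without the control the market clears where 189 - 4P = P - 26, i.e. P* = 43 and Q* = 17.
The floor of 23 is below the equilibrium price 43, so it is not binding; the market clears at P* = 43, Q* = 17.
Since the control does not bind, no trades are prevented and deadweight loss is zero.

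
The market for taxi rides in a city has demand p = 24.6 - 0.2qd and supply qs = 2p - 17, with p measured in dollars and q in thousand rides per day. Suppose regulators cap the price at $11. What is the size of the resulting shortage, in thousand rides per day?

63

Rearranging demand gives qd = 123 - 5p. Without the control the market clears where 123 - 5p = 2p - 17, i.e. p* = 20 and q* = 23.
The ceiling of 11 is below the equilibrium price 20, so it binds.
At p = 11: qd = 123 - 5·11 = 68 and qs = 2·11 - 17 = 5.
Shortage = qd - qs = 68 - 5 = 63.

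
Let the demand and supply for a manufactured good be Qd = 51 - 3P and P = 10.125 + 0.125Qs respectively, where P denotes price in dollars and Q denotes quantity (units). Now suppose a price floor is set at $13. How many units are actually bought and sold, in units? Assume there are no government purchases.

Rearranging supply gives Qs = 8P - 81. In a free market, 51 - 3P = 8P - 81 gives the equilibrium P* = 12, Q* = 15.
Because the floor (13) lies above the market-clearing price, it is binding.
At P = 13: Qd = 51 - 3·13 = 12 and Qs = 8·13 - 81 = 23.
The quantity actually transacted is the short side, demand: 12.

12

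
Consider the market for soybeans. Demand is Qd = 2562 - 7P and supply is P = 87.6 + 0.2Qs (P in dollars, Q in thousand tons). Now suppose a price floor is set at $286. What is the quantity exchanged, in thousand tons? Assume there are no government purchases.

560

Rearranging supply gives Qs = 5P - 438. Equilibrium: 2562 - 7P = 5P - 438, so 3000 = 12P and P* = 250, Q* = 812.
Since 286 > 250, the floor is binding.
At P = 286: Qd = 2562 - 7·286 = 560 and Qs = 5·286 - 438 = 992.
The quantity actually transacted is the short side, demand: 560.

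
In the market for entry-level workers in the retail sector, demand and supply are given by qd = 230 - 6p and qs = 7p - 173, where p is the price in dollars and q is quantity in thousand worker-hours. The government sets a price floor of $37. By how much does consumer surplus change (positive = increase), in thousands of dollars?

-156

Equilibrium: 230 - 6p = 7p - 173, so 403 = 13p and p* = 31, q* = 44.
The floor of 37 is above the equilibrium price 31, so it binds.
At p = 37: qd = 230 - 6·37 = 8 and qs = 7·37 - 173 = 86.
Consumer surplus without the control is ½ · (115/3 - 31) · 44 = 484/3.
With the floor, consumers buy 8 units at 37, so CS = ½ · (115/3 - 37) · 8 = 16/3.
Change in consumer surplus = 16/3 - 484/3 = -156.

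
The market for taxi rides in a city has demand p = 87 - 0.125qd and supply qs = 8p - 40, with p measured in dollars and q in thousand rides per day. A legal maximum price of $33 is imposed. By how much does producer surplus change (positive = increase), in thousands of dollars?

Rearranging demand gives qd = 696 - 8p. In a free market, 696 - 8p = 8p - 40 gives the equilibrium p* = 46, q* = 328.
Since 33 < 46, the ceiling is binding.
At p = 33: qd = 696 - 8·33 = 432 and qs = 8·33 - 40 = 224.
Producer surplus without the control is ½ · (46 - 5) · 328 = 6724.
With the ceiling, producers sell 224 units at 33, so PS = ½ · (33 - 5) · 224 = 3136.
Change in producer surplus = 3136 - 6724 = -3588.

-3588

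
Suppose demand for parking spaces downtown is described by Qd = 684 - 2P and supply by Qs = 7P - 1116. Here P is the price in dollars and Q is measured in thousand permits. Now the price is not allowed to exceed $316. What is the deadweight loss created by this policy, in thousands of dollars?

Without the control the market clears where 684 - 2P = 7P - 1116, i.e. P* = 200 and Q* = 284.
The ceiling of 316 is above the equilibrium price 200, so it is not binding; the market clears at P* = 200, Q* = 284.
Since the control does not bind, no trades are prevented and deadweight loss is zero.

0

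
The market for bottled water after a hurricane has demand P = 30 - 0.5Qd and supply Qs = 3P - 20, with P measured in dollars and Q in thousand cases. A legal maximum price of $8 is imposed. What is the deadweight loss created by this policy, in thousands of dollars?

240

Rearranging demand gives Qd = 60 - 2P. Without the control the market clears where 60 - 2P = 3P - 20, i.e. P* = 16 and Q* = 28.
Since 8 < 16, the ceiling is binding.
At P = 8: Qd = 60 - 2·8 = 44 and Qs = 3·8 - 20 = 4.
Quantity traded falls to 4. At Q = 4 the demand price is (60 - 4)/2 = 28 and the supply price is (20 + 4)/3 = 8.
Deadweight loss = ½ · (28 - 8) · (28 - 4) = ½ · 20 · 24 = 240.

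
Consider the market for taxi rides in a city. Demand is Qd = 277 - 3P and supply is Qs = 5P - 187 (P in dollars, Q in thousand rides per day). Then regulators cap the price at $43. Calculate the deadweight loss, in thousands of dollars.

1500

Equilibrium: 277 - 3P = 5P - 187, so 464 = 8P and P* = 58, Q* = 103.
Since 43 < 58, the ceiling is binding.
At P = 43: Qd = 277 - 3·43 = 148 and Qs = 5·43 - 187 = 28.
Quantity traded falls to 28. At Q = 28 the demand price is (277 - 28)/3 = 83 and the supply price is (187 + 28)/5 = 43.
Deadweight loss = ½ · (83 - 43) · (103 - 28) = ½ · 40 · 75 = 1500.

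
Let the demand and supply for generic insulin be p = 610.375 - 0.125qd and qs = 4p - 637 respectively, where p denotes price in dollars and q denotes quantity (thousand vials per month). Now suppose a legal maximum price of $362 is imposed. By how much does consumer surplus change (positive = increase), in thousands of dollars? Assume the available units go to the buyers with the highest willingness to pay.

69874

Rearranging demand gives qd = 4883 - 8p. In a free market, 4883 - 8p = 4p - 637 gives the equilibrium p* = 460, q* = 1203.
The ceiling of 362 is below the equilibrium price 460, so it binds.
At p = 362: qd = 4883 - 8·362 = 1987 and qs = 4·362 - 637 = 811.
Consumer surplus without the control is ½ · (610.375 - 460) · 1203 = 90450.5625.
With the ceiling, 811 units are sold at 362 (assume they go to the highest-value buyers). The demand price at q = 811 is 509, so CS = ½ · [(610.375 - 362) + (509 - 362)] · 811 = 160324.5625.
Change in consumer surplus = 160324.5625 - 90450.5625 = 69874.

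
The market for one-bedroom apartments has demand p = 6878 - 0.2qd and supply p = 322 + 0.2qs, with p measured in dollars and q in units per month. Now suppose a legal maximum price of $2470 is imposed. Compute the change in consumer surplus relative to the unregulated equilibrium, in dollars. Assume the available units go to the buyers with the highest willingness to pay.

8943950

Rearranging demand gives qd = 34390 - 5p; rearranging supply gives qs = 5p - 1610. Without the control the market clears where 34390 - 5p = 5p - 1610, i.e. p* = 3600 and q* = 16390.
Since 2470 < 3600, the ceiling is binding.
At p = 2470: qd = 34390 - 5·2470 = 22040 and qs = 5·2470 - 1610 = 10740.
Consumer surplus without the control is ½ · (6878 - 3600) · 16390 = 26863210.
With the ceiling, 10740 units are sold at 2470 (assume they go to the highest-value buyers). The demand price at q = 10740 is 4730, so CS = ½ · [(6878 - 2470) + (4730 - 2470)] · 10740 = 35807160.
Change in consumer surplus = 35807160 - 26863210 = 8943950.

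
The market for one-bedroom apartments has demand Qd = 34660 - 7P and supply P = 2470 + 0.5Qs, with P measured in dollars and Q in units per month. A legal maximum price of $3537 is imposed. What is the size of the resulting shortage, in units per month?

Rearranging supply gives Qs = 2P - 4940. In a free market, 34660 - 7P = 2P - 4940 gives the equilibrium P* = 4400, Q* = 3860.
Since 3537 < 4400, the ceiling is binding.
At P = 3537: Qd = 34660 - 7·3537 = 9901 and Qs = 2·3537 - 4940 = 2134.
Shortage = Qd - Qs = 9901 - 2134 = 7767.

7767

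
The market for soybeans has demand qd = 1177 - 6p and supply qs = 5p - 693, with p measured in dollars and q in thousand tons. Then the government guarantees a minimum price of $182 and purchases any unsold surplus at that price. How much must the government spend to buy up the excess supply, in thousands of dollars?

24024

Without the control the market clears where 1177 - 6p = 5p - 693, i.e. p* = 170 and q* = 157.
Since 182 > 170, the floor is binding.
At p = 182: qd = 1177 - 6·182 = 85 and qs = 5·182 - 693 = 217.
Surplus = qs - qd = 132.
Government expenditure = surplus × support price = 132 × 182 = 24024.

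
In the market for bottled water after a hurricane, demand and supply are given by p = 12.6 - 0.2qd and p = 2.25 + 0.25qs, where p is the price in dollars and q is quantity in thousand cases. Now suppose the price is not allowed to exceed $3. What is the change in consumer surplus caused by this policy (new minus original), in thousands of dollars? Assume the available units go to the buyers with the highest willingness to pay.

Rearranging demand gives qd = 63 - 5p; rearranging supply gives qs = 4p - 9. Without the control the market clears where 63 - 5p = 4p - 9, i.e. p* = 8 and q* = 23.
Because the ceiling (3) lies below the market-clearing price, it is binding.
At p = 3: qd = 63 - 5·3 = 48 and qs = 4·3 - 9 = 3.
Consumer surplus without the control is ½ · (12.6 - 8) · 23 = 52.9.
With the ceiling, 3 units are sold at 3 (assume they go to the highest-value buyers). The demand price at q = 3 is 12, so CS = ½ · [(12.6 - 3) + (12 - 3)] · 3 = 27.9.
Change in consumer surplus = 27.9 - 52.9 = -25.

-25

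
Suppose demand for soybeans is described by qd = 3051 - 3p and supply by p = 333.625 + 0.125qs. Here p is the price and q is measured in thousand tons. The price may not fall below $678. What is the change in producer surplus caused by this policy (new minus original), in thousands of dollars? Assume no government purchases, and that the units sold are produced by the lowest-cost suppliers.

Rearranging supply gives qs = 8p - 2669. Setting quantity demanded equal to quantity supplied, 3051 - 3p = 8p - 2669, gives p* = 520 and q* = 1491.
Because the floor (678) lies above the market-clearing price, it is binding.
At p = 678: qd = 3051 - 3·678 = 1017 and qs = 8·678 - 2669 = 2755.
Producer surplus without the control is ½ · (520 - 333.625) · 1491 = 138942.5625.
With the floor, 1017 units are sold at 678. The supply price at q = 1017 is 460.75, so PS = ½ · [(678 - 333.625) + (678 - 460.75)] · 1017 = 285586.3125.
Change in producer surplus = 285586.3125 - 138942.5625 = 146643.75.

146643.75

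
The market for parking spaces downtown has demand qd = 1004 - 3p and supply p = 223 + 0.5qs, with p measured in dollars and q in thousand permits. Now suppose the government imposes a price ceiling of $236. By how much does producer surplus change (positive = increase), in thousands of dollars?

Rearranging supply gives qs = 2p - 446. In a free market, 1004 - 3p = 2p - 446 gives the equilibrium p* = 290, q* = 134.
Because the ceiling (236) lies below the market-clearing price, it is binding.
At p = 236: qd = 1004 - 3·236 = 296 and qs = 2·236 - 446 = 26.
Producer surplus without the control is ½ · (290 - 223) · 134 = 4489.
With the ceiling, producers sell 26 units at 236, so PS = ½ · (236 - 223) · 26 = 169.
Change in producer surplus = 169 - 4489 = -4320.

-4320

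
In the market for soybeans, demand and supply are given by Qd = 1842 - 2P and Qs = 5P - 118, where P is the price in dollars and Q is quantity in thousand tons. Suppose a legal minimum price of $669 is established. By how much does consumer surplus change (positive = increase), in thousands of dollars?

Without the control the market clears where 1842 - 2P = 5P - 118, i.e. P* = 280 and Q* = 1282.
Since 669 > 280, the floor is binding.
At P = 669: Qd = 1842 - 2·669 = 504 and Qs = 5·669 - 118 = 3227.
Consumer surplus without the control is ½ · (921 - 280) · 1282 = 410881.
With the floor, consumers buy 504 units at 669, so CS = ½ · (921 - 669) · 504 = 63504.
Change in consumer surplus = 63504 - 410881 = -347377.

-347377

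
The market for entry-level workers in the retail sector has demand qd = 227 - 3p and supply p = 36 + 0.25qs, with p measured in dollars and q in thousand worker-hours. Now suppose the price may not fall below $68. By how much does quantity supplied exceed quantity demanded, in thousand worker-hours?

Rearranging supply gives qs = 4p - 144. Without the control the market clears where 227 - 3p = 4p - 144, i.e. p* = 53 and q* = 68.
Because the floor (68) lies above the market-clearing price, it is binding.
At p = 68: qd = 227 - 3·68 = 23 and qs = 4·68 - 144 = 128.
Surplus = qs - qd = 128 - 23 = 105.

105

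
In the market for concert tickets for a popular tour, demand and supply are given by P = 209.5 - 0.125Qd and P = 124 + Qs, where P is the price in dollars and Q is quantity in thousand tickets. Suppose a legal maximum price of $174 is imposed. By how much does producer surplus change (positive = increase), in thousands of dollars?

-1638

Rearranging demand gives Qd = 1676 - 8P; rearranging supply gives Qs = P - 124. Setting quantity demanded equal to quantity supplied, 1676 - 8P = P - 124, gives P* = 200 and Q* = 76.
The ceiling of 174 is below the equilibrium price 200, so it binds.
At P = 174: Qd = 1676 - 8·174 = 284 and Qs = 174 - 124 = 50.
Producer surplus without the control is ½ · (200 - 124) · 76 = 2888.
With the ceiling, producers sell 50 units at 174, so PS = ½ · (174 - 124) · 50 = 1250.
Change in producer surplus = 1250 - 2888 = -1638.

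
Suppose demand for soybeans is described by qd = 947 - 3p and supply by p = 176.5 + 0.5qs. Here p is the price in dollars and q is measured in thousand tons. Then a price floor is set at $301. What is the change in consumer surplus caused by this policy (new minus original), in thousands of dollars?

Rearranging supply gives qs = 2p - 353. Equilibrium: 947 - 3p = 2p - 353, so 1300 = 5p and p* = 260, q* = 167.
Because the floor (301) lies above the market-clearing price, it is binding.
At p = 301: qd = 947 - 3·301 = 44 and qs = 2·301 - 353 = 249.
Consumer surplus without the control is ½ · (947/3 - 260) · 167 = 27889/6.
With the floor, consumers buy 44 units at 301, so CS = ½ · (947/3 - 301) · 44 = 968/3.
Change in consumer surplus = 968/3 - 27889/6 = -4325.5.

-4325.5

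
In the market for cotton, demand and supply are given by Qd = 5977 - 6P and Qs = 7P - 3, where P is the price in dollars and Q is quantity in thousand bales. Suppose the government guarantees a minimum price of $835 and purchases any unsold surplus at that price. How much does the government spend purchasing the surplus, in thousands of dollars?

4070625

Without the control the market clears where 5977 - 6P = 7P - 3, i.e. P* = 460 and Q* = 3217.
Because the floor (835) lies above the market-clearing price, it is binding.
At P = 835: Qd = 5977 - 6·835 = 967 and Qs = 7·835 - 3 = 5842.
Surplus = Qs - Qd = 4875.
Government expenditure = surplus × support price = 4875 × 835 = 4070625.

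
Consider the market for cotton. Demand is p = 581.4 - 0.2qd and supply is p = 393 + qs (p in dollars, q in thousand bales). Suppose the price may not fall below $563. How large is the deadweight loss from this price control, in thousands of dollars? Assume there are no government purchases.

2535

Rearranging demand gives qd = 2907 - 5p; rearranging supply gives qs = p - 393. Equilibrium: 2907 - 5p = p - 393, so 3300 = 6p and p* = 550, q* = 157.
The floor of 563 is above the equilibrium price 550, so it binds.
At p = 563: qd = 2907 - 5·563 = 92 and qs = 563 - 393 = 170.
Quantity traded falls to 92. At q = 92 the demand price is (2907 - 92)/5 = 563 and the supply price is 393 + 92 = 485.
Deadweight loss = ½ · (563 - 485) · (157 - 92) = ½ · 78 · 65 = 2535.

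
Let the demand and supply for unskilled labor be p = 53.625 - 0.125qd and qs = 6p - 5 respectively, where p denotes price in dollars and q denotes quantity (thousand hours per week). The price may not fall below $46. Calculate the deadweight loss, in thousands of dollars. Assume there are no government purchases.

2100

Rearranging demand gives qd = 429 - 8p. Setting quantity demanded equal to quantity supplied, 429 - 8p = 6p - 5, gives p* = 31 and q* = 181.
Because the floor (46) lies above the market-clearing price, it is binding.
At p = 46: qd = 429 - 8·46 = 61 and qs = 6·46 - 5 = 271.
Quantity traded falls to 61. At q = 61 the demand price is (429 - 61)/8 = 46 and the supply price is (5 + 61)/6 = 11.
Deadweight loss = ½ · (46 - 11) · (181 - 61) = ½ · 35 · 120 = 2100.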